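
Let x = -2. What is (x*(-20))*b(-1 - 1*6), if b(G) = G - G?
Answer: 0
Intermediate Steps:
b(G) = 0
(x*(-20))*b(-1 - 1*6) = -2*(-20)*0 = 40*0 = 0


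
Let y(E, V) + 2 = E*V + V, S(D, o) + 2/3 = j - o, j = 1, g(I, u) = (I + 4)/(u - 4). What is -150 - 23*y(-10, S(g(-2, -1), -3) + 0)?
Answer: 586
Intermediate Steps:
g(I, u) = (4 + I)/(-4 + u)
S(D, o) = ⅓ - o (S(D, o) = -⅔ + (1 - o) = ⅓ - o)
y(E, V) = -2 + V + E*V (y(E, V) = -2 + (E*V + V) = -2 + (V + E*V) = -2 + V + E*V)
-150 - 23*y(-10, S(g(-2, -1), -3) + 0) = -150 - 23*(-2 + ((⅓ - 1*(-3)) + 0) - 10*((⅓ - 1*(-3)) + 0)) = -150 - 23*(-2 + ((⅓ + 3) + 0) - 10*((⅓ + 3) + 0)) = -150 - 23*(-2 + (10/3 + 0) - 10*(10/3 + 0)) = -150 - 23*(-2 + 10/3 - 10*10/3) = -150 - 23*(-2 + 10/3 - 100/3) = -150 - 23*(-32) = -150 + 736 = 586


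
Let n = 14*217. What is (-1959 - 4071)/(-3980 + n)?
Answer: 1005/157 ≈ 6.4013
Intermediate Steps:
n = 3038
(-1959 - 4071)/(-3980 + n) = (-1959 - 4071)/(-3980 + 3038) = -6030/(-942) = -6030*(-1/942) = 1005/157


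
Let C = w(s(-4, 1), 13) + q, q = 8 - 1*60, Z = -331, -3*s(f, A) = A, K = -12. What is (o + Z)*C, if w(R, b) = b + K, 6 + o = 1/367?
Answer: 6307578/367 ≈ 17187.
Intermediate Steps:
s(f, A) = -A/3
o = -2201/367 (o = -6 + 1/367 = -2201/367 ≈ -5.9973)
w(R, b) = -12 + b (w(R, b) = b - 12 = -12 + b)
q = -52 (q = 8 - 60 = -52)
C = -51 (C = (-12 + 13) - 52 = 1 - 52 = -51)
(o + Z)*C = (-2201/367 - 331)*(-51) = -123678/367*(-51) = 6307578/367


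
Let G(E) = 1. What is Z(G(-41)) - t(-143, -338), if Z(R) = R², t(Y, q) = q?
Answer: 339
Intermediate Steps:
Z(G(-41)) - t(-143, -338) = 1² - 1*(-338) = 1 + 338 = 339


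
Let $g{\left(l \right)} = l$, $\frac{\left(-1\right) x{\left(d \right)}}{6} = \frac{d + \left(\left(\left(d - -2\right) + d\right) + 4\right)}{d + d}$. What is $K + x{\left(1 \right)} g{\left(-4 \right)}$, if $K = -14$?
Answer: $94$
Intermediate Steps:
$x{\left(d \right)} = - \frac{3 \left(6 + 3 d\right)}{d}$ ($x{\left(d \right)} = - 6 \frac{d + \left(\left(\left(d - -2\right) + d\right) + 4\right)}{d + d} = - 6 \frac{d + \left(\left(\left(d + 2\right) + d\right) + 4\right)}{2 d} = - 6 \left(d + \left(\left(\left(2 + d\right) + d\right) + 4\right)\right) \frac{1}{2 d} = - 6 \left(d + \left(\left(2 + 2 d\right) + 4\right)\right) \frac{1}{2 d} = - 6 \left(d + \left(6 + 2 d\right)\right) \frac{1}{2 d} = - 6 \left(6 + 3 d\right) \frac{1}{2 d} = - 6 \frac{6 + 3 d}{2 d} = - \frac{3 \left(6 + 3 d\right)}{d}$)
$K + x{\left(1 \right)} g{\left(-4 \right)} = -14 + \left(-9 - \frac{18}{1}\right) \left(-4\right) = -14 + \left(-9 - 18\right) \left(-4\right) = -14 - -108 = -14 + 108 = 94$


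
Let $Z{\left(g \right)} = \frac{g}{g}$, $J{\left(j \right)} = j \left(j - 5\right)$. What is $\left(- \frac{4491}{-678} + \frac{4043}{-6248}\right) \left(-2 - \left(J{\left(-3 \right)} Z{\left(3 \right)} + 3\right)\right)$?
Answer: $- \frac{122373301}{706024} \approx -173.33$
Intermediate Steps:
$J{\left(j \right)} = j \left(-5 + j\right)$
$Z{\left(g \right)} = 1$
$\left(- \frac{4491}{-678} + \frac{4043}{-6248}\right) \left(-2 - \left(J{\left(-3 \right)} Z{\left(3 \right)} + 3\right)\right) = \left(- \frac{4491}{-678} + \frac{4043}{-6248}\right) \left(-2 - \left(- 3 \left(-5 - 3\right) 1 + 3\right)\right) = \left(\left(-4491\right) \left(- \frac{1}{678}\right) + 4043 \left(- \frac{1}{6248}\right)\right) \left(-2 - \left(\left(-3\right) \left(-8\right) 1 + 3\right)\right) = \left(\frac{1497}{226} - \frac{4043}{6248}\right) \left(-2 - \left(24 \cdot 1 + 3\right)\right) = \frac{4219769 \left(-2 - \left(24 + 3\right)\right)}{706024} = \frac{4219769 \left(-2 - 27\right)}{706024} = \frac{4219769}{706024} \left(-29\right) = - \frac{122373301}{706024}$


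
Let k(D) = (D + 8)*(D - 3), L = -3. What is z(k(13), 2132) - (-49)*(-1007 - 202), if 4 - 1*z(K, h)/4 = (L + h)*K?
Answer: -1847585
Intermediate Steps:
k(D) = (-3 + D)*(8 + D) (k(D) = (8 + D)*(-3 + D) = (-3 + D)*(8 + D))
z(K, h) = 16 - 4*K*(-3 + h) (z(K, h) = 16 - 4*(-3 + h)*K = 16 - 4*K*(-3 + h))
z(k(13), 2132) - (-49)*(-1007 - 202) = (16 + 12*(-24 + 13² + 5*13) - 4*(-24 + 13² + 5*13)*2132) - (-49)*(-1007 - 202) = (16 + 12*(-24 + 169 + 65) - 4*(-24 + 169 + 65)*2132) - (-49)*(-1209) = (16 + 12*210 - 4*210*2132) - 1*59241 = (16 + 2520 - 1790880) - 59241 = -1788344 - 59241 = -1847585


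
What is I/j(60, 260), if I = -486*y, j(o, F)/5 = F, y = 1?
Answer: -243/650 ≈ -0.37385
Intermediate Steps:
j(o, F) = 5*F
I = -486 (I = -486*1 = -486)
I/j(60, 260) = -486/(5*260) = -486/1300 = -486*1/1300 = -243/650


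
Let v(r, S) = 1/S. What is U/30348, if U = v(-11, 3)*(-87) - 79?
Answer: -1/281 ≈ -0.0035587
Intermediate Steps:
U = -108 (U = -87/3 - 79 = (⅓)*(-87) - 79 = -29 - 79 = -108)
U/30348 = -108/30348 = -108*1/30348 = -1/281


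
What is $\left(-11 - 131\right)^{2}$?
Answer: $20164$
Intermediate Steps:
$\left(-11 - 131\right)^{2} = \left(-142\right)^{2} = 20164$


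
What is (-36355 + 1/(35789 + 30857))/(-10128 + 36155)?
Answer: -2422915329/1734595442 ≈ -1.3968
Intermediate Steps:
(-36355 + 1/(35789 + 30857))/(-10128 + 36155) = (-36355 + 1/66646)/26027 = (-36355 + 1/66646)*(1/26027) = -2422915329/66646*1/26027 = -2422915329/1734595442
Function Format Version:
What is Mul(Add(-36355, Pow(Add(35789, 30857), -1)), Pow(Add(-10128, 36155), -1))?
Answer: Rational(-2422915329, 1734595442) ≈ -1.3968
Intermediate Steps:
Mul(Add(-36355, Pow(Add(35789, 30857), -1)), Pow(Add(-10128, 36155), -1)) = Mul(Add(-36355, Pow(66646, -1)), Pow(26027, -1)) = Mul(Add(-36355, Rational(1, 66646)), Rational(1, 26027)) = Mul(Rational(-2422915329, 66646), Rational(1, 26027)) = Rational(-2422915329, 1734595442)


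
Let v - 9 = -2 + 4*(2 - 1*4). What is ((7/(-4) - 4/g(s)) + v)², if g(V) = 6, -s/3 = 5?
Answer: 1681/144 ≈ 11.674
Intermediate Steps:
s = -15 (s = -3*5 = -15)
v = -1 (v = 9 + (-2 + 4*(2 - 1*4)) = 9 + (-2 + 4*(2 - 4)) = 9 + (-2 + 4*(-2)) = 9 + (-2 - 8) = 9 - 10 = -1)
((7/(-4) - 4/g(s)) + v)² = ((7/(-4) - 4/6) - 1)² = ((7*(-¼) - 4*⅙) - 1)² = ((-7/4 - ⅔) - 1)² = (-29/12 - 1)² = (-41/12)² = 1681/144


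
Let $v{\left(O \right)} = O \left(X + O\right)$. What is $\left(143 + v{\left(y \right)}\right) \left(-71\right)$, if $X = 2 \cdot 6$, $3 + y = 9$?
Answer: $-17821$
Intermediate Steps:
$y = 6$ ($y = -3 + 9 = 6$)
$X = 12$
$v{\left(O \right)} = O \left(12 + O\right)$
$\left(143 + v{\left(y \right)}\right) \left(-71\right) = \left(143 + 6 \left(12 + 6\right)\right) \left(-71\right) = \left(143 + 6 \cdot 18\right) \left(-71\right) = \left(143 + 108\right) \left(-71\right) = 251 \left(-71\right) = -17821$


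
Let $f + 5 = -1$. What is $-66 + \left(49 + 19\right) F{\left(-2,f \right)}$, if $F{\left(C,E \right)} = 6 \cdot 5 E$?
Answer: $-12306$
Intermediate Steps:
$f = -6$ ($f = -5 - 1 = -6$)
$F{\left(C,E \right)} = 30 E$
$-66 + \left(49 + 19\right) F{\left(-2,f \right)} = -66 + \left(49 + 19\right) 30 \left(-6\right) = -66 + 68 \left(-180\right) = -66 - 12240 = -12306$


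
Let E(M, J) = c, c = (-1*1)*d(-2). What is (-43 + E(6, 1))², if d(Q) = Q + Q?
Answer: 1521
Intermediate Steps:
d(Q) = 2*Q
c = 4 (c = (-1*1)*(2*(-2)) = -1*(-4) = 4)
E(M, J) = 4
(-43 + E(6, 1))² = (-43 + 4)² = (-39)² = 1521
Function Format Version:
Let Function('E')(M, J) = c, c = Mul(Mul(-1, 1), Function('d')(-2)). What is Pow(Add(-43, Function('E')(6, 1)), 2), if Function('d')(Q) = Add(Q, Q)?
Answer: 1521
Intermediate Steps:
Function('d')(Q) = Mul(2, Q)
c = 4 (c = Mul(Mul(-1, 1), Mul(2, -2)) = Mul(-1, -4) = 4)
Function('E')(M, J) = 4
Pow(Add(-43, Function('E')(6, 1)), 2) = Pow(Add(-43, 4), 2) = Pow(-39, 2) = 1521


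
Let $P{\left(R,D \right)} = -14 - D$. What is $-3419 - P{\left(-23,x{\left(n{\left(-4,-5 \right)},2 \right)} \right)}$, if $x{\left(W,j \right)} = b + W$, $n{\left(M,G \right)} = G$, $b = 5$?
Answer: $-3405$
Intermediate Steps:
$x{\left(W,j \right)} = 5 + W$
$-3419 - P{\left(-23,x{\left(n{\left(-4,-5 \right)},2 \right)} \right)} = -3419 - \left(-14 - \left(5 - 5\right)\right) = -3419 - \left(-14 - 0\right) = -3419 - \left(-14 + 0\right) = -3419 - -14 = -3419 + 14 = -3405$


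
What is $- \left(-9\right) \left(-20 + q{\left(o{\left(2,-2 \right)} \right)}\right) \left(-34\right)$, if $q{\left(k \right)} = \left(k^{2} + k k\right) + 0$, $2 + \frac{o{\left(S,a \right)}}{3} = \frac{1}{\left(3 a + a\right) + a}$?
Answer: $- \frac{454257}{25} \approx -18170.0$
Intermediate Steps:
$o{\left(S,a \right)} = -6 + \frac{3}{5 a}$ ($o{\left(S,a \right)} = -6 + \frac{3}{\left(3 a + a\right) + a} = -6 + \frac{3}{4 a + a} = -6 + \frac{3}{5 a}$)
$q{\left(k \right)} = 2 k^{2}$ ($q{\left(k \right)} = \left(k^{2} + k^{2}\right) + 0 = 2 k^{2} + 0 = 2 k^{2}$)
$- \left(-9\right) \left(-20 + q{\left(o{\left(2,-2 \right)} \right)}\right) \left(-34\right) = - \left(-9\right) \left(-20 + 2 \left(-6 + \frac{3}{5 \left(-2\right)}\right)^{2}\right) \left(-34\right) = - \left(-9\right) \left(-20 + 2 \left(-6 + \frac{3}{5} \left(- \frac{1}{2}\right)\right)^{2}\right) \left(-34\right) = - \left(-9\right) \left(-20 + 2 \left(-6 - \frac{3}{10}\right)^{2}\right) \left(-34\right) = - \left(-9\right) \left(-20 + 2 \left(- \frac{63}{10}\right)^{2}\right) \left(-34\right) = - \left(-9\right) \left(-20 + 2 \cdot \frac{3969}{100}\right) \left(-34\right) = - \left(-9\right) \left(-20 + \frac{3969}{50}\right) \left(-34\right) = - \frac{\left(-9\right) 2969}{50} \left(-34\right) = \left(-1\right) \left(- \frac{26721}{50}\right) \left(-34\right) = \frac{26721}{50} \left(-34\right) = - \frac{454257}{25}$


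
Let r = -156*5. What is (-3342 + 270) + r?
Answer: -3852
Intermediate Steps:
r = -780
(-3342 + 270) + r = (-3342 + 270) - 780 = -3072 - 780 = -3852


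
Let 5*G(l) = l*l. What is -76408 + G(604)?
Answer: -17224/5 ≈ -3444.8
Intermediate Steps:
G(l) = l²/5 (G(l) = (l*l)/5 = l²/5)
-76408 + G(604) = -76408 + (⅕)*604² = -76408 + (⅕)*364816 = -76408 + 364816/5 = -17224/5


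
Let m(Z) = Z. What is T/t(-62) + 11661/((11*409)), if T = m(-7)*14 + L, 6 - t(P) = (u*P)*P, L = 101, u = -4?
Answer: 179382999/69203618 ≈ 2.5921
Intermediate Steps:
t(P) = 6 + 4*P² (t(P) = 6 - (-4*P)*P = 6 - (-4)*P² = 6 + 4*P²)
T = 3 (T = -7*14 + 101 = -98 + 101 = 3)
T/t(-62) + 11661/((11*409)) = 3/(6 + 4*(-62)²) + 11661/((11*409)) = 3/(6 + 4*3844) + 11661/4499 = 3/(6 + 15376) + 11661*(1/4499) = 3/15382 + 11661/4499 = 179382999/69203618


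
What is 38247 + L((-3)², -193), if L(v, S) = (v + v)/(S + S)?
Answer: 7381662/193 ≈ 38247.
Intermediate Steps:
L(v, S) = v/S (L(v, S) = (2*v)/((2*S)) = (2*v)*(1/(2*S)) = v/S)
38247 + L((-3)², -193) = 38247 + (-3)²/(-193) = 38247 + 9*(-1/193) = 38247 - 9/193 = 7381662/193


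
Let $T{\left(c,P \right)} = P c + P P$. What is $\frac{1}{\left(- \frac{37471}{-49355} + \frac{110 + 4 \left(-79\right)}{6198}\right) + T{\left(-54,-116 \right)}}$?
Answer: $\frac{152951145}{3016307618464} \approx 5.0708 \cdot 10^{-5}$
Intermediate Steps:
$T{\left(c,P \right)} = P^{2} + P c$ ($T{\left(c,P \right)} = P c + P^{2} = P^{2} + P c$)
$\frac{1}{\left(- \frac{37471}{-49355} + \frac{110 + 4 \left(-79\right)}{6198}\right) + T{\left(-54,-116 \right)}} = \frac{1}{\left(- \frac{37471}{-49355} + \frac{110 + 4 \left(-79\right)}{6198}\right) - 116 \left(-116 - 54\right)} = \frac{1}{\left(\left(-37471\right) \left(- \frac{1}{49355}\right) + \left(110 - 316\right) \frac{1}{6198}\right) - -19720} = \frac{1}{\left(\frac{37471}{49355} - \frac{103}{3099}\right) + 19720} = \frac{1}{\frac{111039064}{152951145} + 19720} = \frac{1}{\frac{3016307618464}{152951145}} = \frac{152951145}{3016307618464}$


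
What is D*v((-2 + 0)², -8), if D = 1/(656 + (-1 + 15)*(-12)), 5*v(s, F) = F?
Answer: -1/305 ≈ -0.0032787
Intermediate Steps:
v(s, F) = F/5
D = 1/488 (D = 1/(656 + 14*(-12)) = 1/(656 - 168) = 1/488 ≈ 0.0020492)
D*v((-2 + 0)², -8) = ((⅕)*(-8))/488 = (1/488)*(-8/5) = -1/305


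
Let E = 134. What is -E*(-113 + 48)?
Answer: 8710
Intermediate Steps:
-E*(-113 + 48) = -134*(-113 + 48) = -134*(-65) = -1*(-8710) = 8710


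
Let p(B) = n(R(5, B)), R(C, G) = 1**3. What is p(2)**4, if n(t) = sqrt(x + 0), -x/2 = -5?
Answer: 100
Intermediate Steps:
x = 10 (x = -2*(-5) = 10)
R(C, G) = 1
n(t) = sqrt(10) (n(t) = sqrt(10 + 0) = sqrt(10))
p(B) = sqrt(10)
p(2)**4 = (sqrt(10))**4 = 100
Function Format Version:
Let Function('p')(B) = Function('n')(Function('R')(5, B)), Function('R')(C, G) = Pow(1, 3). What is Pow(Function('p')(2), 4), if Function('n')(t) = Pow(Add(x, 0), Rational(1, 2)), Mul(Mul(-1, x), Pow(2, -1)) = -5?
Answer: 100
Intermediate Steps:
x = 10 (x = Mul(-2, -5) = 10)
Function('R')(C, G) = 1
Function('n')(t) = Pow(10, Rational(1, 2)) (Function('n')(t) = Pow(Add(10, 0), Rational(1, 2)) = Pow(10, Rational(1, 2)))
Function('p')(B) = Pow(10, Rational(1, 2))
Pow(Function('p')(2), 4) = Pow(Pow(10, Rational(1, 2)), 4) = 100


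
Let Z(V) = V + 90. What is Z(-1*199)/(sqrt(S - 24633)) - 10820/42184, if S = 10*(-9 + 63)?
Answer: -2705/10546 + 109*I*sqrt(2677)/8031 ≈ -0.2565 + 0.70223*I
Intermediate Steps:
Z(V) = 90 + V
S = 540 (S = 10*54 = 540)
Z(-1*199)/(sqrt(S - 24633)) - 10820/42184 = (90 - 1*199)/(sqrt(540 - 24633)) - 10820/42184 = (90 - 199)/(sqrt(-24093)) - 10820*1/42184 = -109*(-I*sqrt(2677)/8031) - 2705/10546 = -(-109)*I*sqrt(2677)/8031 - 2705/10546 = 109*I*sqrt(2677)/8031 - 2705/10546 = -2705/10546 + 109*I*sqrt(2677)/8031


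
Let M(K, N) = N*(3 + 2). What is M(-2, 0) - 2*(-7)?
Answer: 14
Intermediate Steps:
M(K, N) = 5*N (M(K, N) = N*5 = 5*N)
M(-2, 0) - 2*(-7) = 5*0 - 2*(-7) = 0 + 14 = 14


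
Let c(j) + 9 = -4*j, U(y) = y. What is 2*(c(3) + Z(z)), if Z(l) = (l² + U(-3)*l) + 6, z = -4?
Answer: 26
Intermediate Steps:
Z(l) = 6 + l² - 3*l (Z(l) = (l² - 3*l) + 6 = 6 + l² - 3*l)
c(j) = -9 - 4*j
2*(c(3) + Z(z)) = 2*((-9 - 4*3) + (6 + (-4)² - 3*(-4))) = 2*((-9 - 12) + (6 + 16 + 12)) = 2*(-21 + 34) = 2*13 = 26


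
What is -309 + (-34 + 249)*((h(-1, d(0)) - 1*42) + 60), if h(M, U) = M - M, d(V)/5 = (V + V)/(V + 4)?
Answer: 3561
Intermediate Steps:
d(V) = 10*V/(4 + V) (d(V) = 5*((V + V)/(V + 4)) = 5*((2*V)/(4 + V)) = 5*(2*V/(4 + V)) = 10*V/(4 + V))
h(M, U) = 0 (h(M, U) = M - M = 0)
-309 + (-34 + 249)*((h(-1, d(0)) - 1*42) + 60) = -309 + (-34 + 249)*((0 - 1*42) + 60) = -309 + 215*((0 - 42) + 60) = -309 + 215*(-42 + 60) = -309 + 215*18 = -309 + 3870 = 3561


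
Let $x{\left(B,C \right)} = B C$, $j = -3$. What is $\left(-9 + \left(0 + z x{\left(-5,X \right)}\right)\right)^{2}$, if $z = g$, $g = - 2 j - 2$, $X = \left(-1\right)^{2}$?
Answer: $841$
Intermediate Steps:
$X = 1$
$g = 4$ ($g = \left(-2\right) \left(-3\right) - 2 = 6 - 2 = 4$)
$z = 4$
$\left(-9 + \left(0 + z x{\left(-5,X \right)}\right)\right)^{2} = \left(-9 + \left(0 + 4 \left(\left(-5\right) 1\right)\right)\right)^{2} = \left(-9 + \left(0 + 4 \left(-5\right)\right)\right)^{2} = \left(-9 + \left(0 - 20\right)\right)^{2} = \left(-9 - 20\right)^{2} = \left(-29\right)^{2} = 841$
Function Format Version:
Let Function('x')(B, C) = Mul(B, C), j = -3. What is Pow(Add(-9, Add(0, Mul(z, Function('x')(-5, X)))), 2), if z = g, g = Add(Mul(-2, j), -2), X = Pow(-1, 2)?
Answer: 841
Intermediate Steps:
X = 1
g = 4 (g = Add(Mul(-2, -3), -2) = Add(6, -2) = 4)
z = 4
Pow(Add(-9, Add(0, Mul(z, Function('x')(-5, X)))), 2) = Pow(Add(-9, Add(0, Mul(4, Mul(-5, 1)))), 2) = Pow(Add(-9, Add(0, Mul(4, -5))), 2) = Pow(Add(-9, Add(0, -20)), 2) = Pow(Add(-9, -20), 2) = Pow(-29, 2) = 841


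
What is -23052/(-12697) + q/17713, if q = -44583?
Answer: -157750275/224901961 ≈ -0.70142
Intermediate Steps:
-23052/(-12697) + q/17713 = -23052/(-12697) - 44583/17713 = -23052*(-1/12697) - 44583*1/17713 = 23052/12697 - 44583/17713 = -157750275/224901961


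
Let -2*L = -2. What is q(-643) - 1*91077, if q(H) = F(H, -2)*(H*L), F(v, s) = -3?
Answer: -89148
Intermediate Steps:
L = 1 (L = -½*(-2) = 1)
q(H) = -3*H
q(-643) - 1*91077 = -3*(-643) - 1*91077 = 1929 - 91077 = -89148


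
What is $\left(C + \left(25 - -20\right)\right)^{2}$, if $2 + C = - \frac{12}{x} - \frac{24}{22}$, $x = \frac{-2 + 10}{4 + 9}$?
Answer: $\frac{243049}{484} \approx 502.17$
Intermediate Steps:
$x = \frac{8}{13} \approx 0.61539$
$C = - \frac{497}{22}$ ($C = -2 - \left(\frac{12}{11} + \frac{39}{2}\right) = -2 - \frac{453}{22} = - \frac{497}{22} \approx -22.591$)
$\left(C + \left(25 - -20\right)\right)^{2} = \left(- \frac{497}{22} + \left(25 - -20\right)\right)^{2} = \left(- \frac{497}{22} + \left(25 + 20\right)\right)^{2} = \left(- \frac{497}{22} + 45\right)^{2} = \left(\frac{493}{22}\right)^{2} = \frac{243049}{484}$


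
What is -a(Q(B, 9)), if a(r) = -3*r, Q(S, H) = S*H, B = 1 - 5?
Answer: -108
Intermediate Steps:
B = -4
Q(S, H) = H*S
-a(Q(B, 9)) = -(-3)*9*(-4) = -(-3)*(-36) = -1*108 = -108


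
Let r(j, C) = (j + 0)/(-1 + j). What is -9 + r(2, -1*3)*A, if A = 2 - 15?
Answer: -35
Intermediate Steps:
r(j, C) = j/(-1 + j)
A = -13
-9 + r(2, -1*3)*A = -9 + (2/(-1 + 2))*(-13) = -9 + (2/1)*(-13) = -9 + (2*1)*(-13) = -9 + 2*(-13) = -9 - 26 = -35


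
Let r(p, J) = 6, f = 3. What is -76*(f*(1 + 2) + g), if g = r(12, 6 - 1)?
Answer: -1140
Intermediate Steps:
g = 6
-76*(f*(1 + 2) + g) = -76*(3*(1 + 2) + 6) = -76*(3*3 + 6) = -76*(9 + 6) = -76*15 = -1140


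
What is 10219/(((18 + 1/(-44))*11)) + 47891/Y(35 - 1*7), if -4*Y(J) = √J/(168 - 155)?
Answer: 40876/791 - 1245166*√7/7 ≈ -4.7058e+5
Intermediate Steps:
Y(J) = -√J/52 (Y(J) = -√J/(4*(168 - 155)) = -√J/(4*13) = -√J/52)
10219/(((18 + 1/(-44))*11)) + 47891/Y(35 - 1*7) = 10219/(((18 + 1/(-44))*11)) + 47891/((-√(35 - 1*7)/52)) = 10219/(((18 - 1/44)*11)) + 47891/((-√(35 - 7)/52)) = 10219/(((791/44)*11)) + 47891/((-√7/26)) = 10219/(791/4) + 47891/((-√7/26)) = 10219*(4/791) + 47891/((-√7/26)) = 40876/791 + 47891*(-26*√7/7) = 40876/791 - 1245166*√7/7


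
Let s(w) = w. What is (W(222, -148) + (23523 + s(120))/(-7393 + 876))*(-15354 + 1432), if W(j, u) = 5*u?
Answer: 67469116606/6517 ≈ 1.0353e+7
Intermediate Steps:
(W(222, -148) + (23523 + s(120))/(-7393 + 876))*(-15354 + 1432) = (5*(-148) + (23523 + 120)/(-7393 + 876))*(-15354 + 1432) = (-740 + 23643/(-6517))*(-13922) = (-740 + 23643*(-1/6517))*(-13922) = (-740 - 23643/6517)*(-13922) = -4846223/6517*(-13922) = 67469116606/6517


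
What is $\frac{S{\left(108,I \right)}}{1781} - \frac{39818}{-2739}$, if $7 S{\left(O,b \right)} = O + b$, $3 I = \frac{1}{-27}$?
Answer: $\frac{13411083173}{921972051} \approx 14.546$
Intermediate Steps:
$I = - \frac{1}{81}$ ($I = \frac{1}{3 \left(-27\right)} = \frac{1}{3} \left(- \frac{1}{27}\right) = - \frac{1}{81} \approx -0.012346$)
$S{\left(O,b \right)} = \frac{O}{7} + \frac{b}{7}$ ($S{\left(O,b \right)} = \frac{O + b}{7} = \frac{O}{7} + \frac{b}{7}$)
$\frac{S{\left(108,I \right)}}{1781} - \frac{39818}{-2739} = \frac{\frac{1}{7} \cdot 108 + \frac{1}{7} \left(- \frac{1}{81}\right)}{1781} - \frac{39818}{-2739} = \left(\frac{108}{7} - \frac{1}{567}\right) \frac{1}{1781} - - \frac{39818}{2739} = \frac{8747}{567} \cdot \frac{1}{1781} + \frac{39818}{2739} = \frac{8747}{1009827} + \frac{39818}{2739} = \frac{13411083173}{921972051}$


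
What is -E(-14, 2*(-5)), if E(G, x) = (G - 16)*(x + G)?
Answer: -720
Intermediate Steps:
E(G, x) = (-16 + G)*(G + x)
-E(-14, 2*(-5)) = -((-14)**2 - 16*(-14) - 32*(-5) - 28*(-5)) = -(196 + 224 - 16*(-10) - 14*(-10)) = -(196 + 224 + 160 + 140) = -1*720 = -720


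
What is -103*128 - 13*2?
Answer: -13210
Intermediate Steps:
-103*128 - 13*2 = -13184 - 26 = -13210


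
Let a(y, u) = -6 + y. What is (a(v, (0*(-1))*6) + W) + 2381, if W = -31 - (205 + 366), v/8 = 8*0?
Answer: 1773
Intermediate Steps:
v = 0 (v = 8*(8*0) = 8*0 = 0)
W = -602 (W = -31 - 1*571 = -31 - 571 = -602)
(a(v, (0*(-1))*6) + W) + 2381 = ((-6 + 0) - 602) + 2381 = (-6 - 602) + 2381 = -608 + 2381 = 1773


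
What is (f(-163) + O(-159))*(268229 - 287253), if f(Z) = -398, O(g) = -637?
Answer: 19689840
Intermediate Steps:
(f(-163) + O(-159))*(268229 - 287253) = (-398 - 637)*(268229 - 287253) = -1035*(-19024) = 19689840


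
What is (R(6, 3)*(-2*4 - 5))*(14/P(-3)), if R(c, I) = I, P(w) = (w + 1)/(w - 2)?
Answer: -1365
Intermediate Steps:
P(w) = (1 + w)/(-2 + w)
(R(6, 3)*(-2*4 - 5))*(14/P(-3)) = (3*(-2*4 - 5))*(14/(((1 - 3)/(-2 - 3)))) = (3*(-8 - 5))*(14/((-2/(-5)))) = (3*(-13))*(14/((-⅕*(-2)))) = -546/⅖ = -546*5/2 = -39*35 = -1365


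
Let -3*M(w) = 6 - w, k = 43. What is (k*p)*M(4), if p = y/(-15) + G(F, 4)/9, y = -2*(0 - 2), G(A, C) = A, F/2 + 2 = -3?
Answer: 5332/135 ≈ 39.496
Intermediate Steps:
F = -10 (F = -4 + 2*(-3) = -4 - 6 = -10)
y = 4 (y = -2*(-2) = 4)
p = -62/45 (p = 4/(-15) - 10/9 = 4*(-1/15) - 10*⅑ = -4/15 - 10/9 = -62/45 ≈ -1.3778)
M(w) = -2 + w/3 (M(w) = -(6 - w)/3 = -2 + w/3)
(k*p)*M(4) = (43*(-62/45))*(-2 + (⅓)*4) = -2666*(-2 + 4/3)/45 = -2666/45*(-⅔) = 5332/135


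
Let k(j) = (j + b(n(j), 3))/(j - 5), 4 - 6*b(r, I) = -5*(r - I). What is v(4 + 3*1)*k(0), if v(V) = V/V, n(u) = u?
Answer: 11/30 ≈ 0.36667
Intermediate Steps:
b(r, I) = ⅔ - 5*I/6 + 5*r/6 (b(r, I) = ⅔ - (-5)*(r - I)/6 = ⅔ - (-5*r + 5*I)/6 = ⅔ + (-5*I/6 + 5*r/6) = ⅔ - 5*I/6 + 5*r/6)
k(j) = (-11/6 + 11*j/6)/(-5 + j) (k(j) = (j + (⅔ - ⅚*3 + 5*j/6))/(j - 5) = (j + (⅔ - 5/2 + 5*j/6))/(-5 + j) = (j + (-11/6 + 5*j/6))/(-5 + j) = (-11/6 + 11*j/6)/(-5 + j))
v(V) = 1
v(4 + 3*1)*k(0) = 1*(11*(-1 + 0)/(6*(-5 + 0))) = 1*((11/6)*(-1)/(-5)) = 1*((11/6)*(-⅕)*(-1)) = 1*(11/30) = 11/30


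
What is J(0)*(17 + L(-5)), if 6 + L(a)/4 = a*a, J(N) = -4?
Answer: -372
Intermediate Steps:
L(a) = -24 + 4*a**2 (L(a) = -24 + 4*(a*a) = -24 + 4*a**2)
J(0)*(17 + L(-5)) = -4*(17 + (-24 + 4*(-5)**2)) = -4*(17 + (-24 + 4*25)) = -4*(17 + (-24 + 100)) = -4*(17 + 76) = -4*93 = -372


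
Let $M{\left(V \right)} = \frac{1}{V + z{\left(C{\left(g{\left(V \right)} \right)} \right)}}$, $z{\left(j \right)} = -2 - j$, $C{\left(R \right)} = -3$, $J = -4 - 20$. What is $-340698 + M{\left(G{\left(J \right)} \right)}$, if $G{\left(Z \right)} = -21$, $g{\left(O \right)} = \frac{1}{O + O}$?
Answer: $- \frac{6813961}{20} \approx -3.407 \cdot 10^{5}$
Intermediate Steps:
$g{\left(O \right)} = \frac{1}{2 O}$
$J = -24$ ($J = -4 - 20 = -24$)
$M{\left(V \right)} = \frac{1}{1 + V}$ ($M{\left(V \right)} = \frac{1}{V - -1} = \frac{1}{V + \left(-2 + 3\right)} = \frac{1}{V + 1} = \frac{1}{1 + V}$)
$-340698 + M{\left(G{\left(J \right)} \right)} = -340698 + \frac{1}{1 - 21} = -340698 + \frac{1}{-20} = -340698 - \frac{1}{20} = - \frac{6813961}{20}$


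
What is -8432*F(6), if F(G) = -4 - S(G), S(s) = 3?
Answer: 59024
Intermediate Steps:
F(G) = -7 (F(G) = -4 - 1*3 = -4 - 3 = -7)
-8432*F(6) = -8432*(-7) = 59024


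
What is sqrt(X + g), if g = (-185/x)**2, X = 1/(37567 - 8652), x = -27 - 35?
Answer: sqrt(28614854174885)/1792730 ≈ 2.9839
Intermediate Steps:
x = -62
X = 1/28915 ≈ 3.4584e-5
g = 34225/3844 (g = (-185/(-62))**2 = (-185*(-1/62))**2 = (185/62)**2 = 34225/3844 ≈ 8.9035)
sqrt(X + g) = sqrt(1/28915 + 34225/3844) = sqrt(989619719/111149260) = sqrt(28614854174885)/1792730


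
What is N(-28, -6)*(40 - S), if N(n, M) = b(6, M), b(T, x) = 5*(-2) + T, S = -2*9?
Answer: -232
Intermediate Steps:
S = -18
b(T, x) = -10 + T
N(n, M) = -4 (N(n, M) = -10 + 6 = -4)
N(-28, -6)*(40 - S) = -4*(40 - 1*(-18)) = -4*(40 + 18) = -4*58 = -232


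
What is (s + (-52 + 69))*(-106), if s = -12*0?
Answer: -1802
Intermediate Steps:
s = 0
(s + (-52 + 69))*(-106) = (0 + (-52 + 69))*(-106) = (0 + 17)*(-106) = 17*(-106) = -1802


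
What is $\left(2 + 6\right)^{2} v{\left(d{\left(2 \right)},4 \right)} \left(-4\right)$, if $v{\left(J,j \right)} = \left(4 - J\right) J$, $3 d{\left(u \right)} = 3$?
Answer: $-768$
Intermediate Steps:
$d{\left(u \right)} = 1$ ($d{\left(u \right)} = \frac{1}{3} \cdot 3 = 1$)
$v{\left(J,j \right)} = J \left(4 - J\right)$
$\left(2 + 6\right)^{2} v{\left(d{\left(2 \right)},4 \right)} \left(-4\right) = \left(2 + 6\right)^{2} \cdot 1 \left(4 - 1\right) \left(-4\right) = 8^{2} \cdot 1 \left(4 - 1\right) \left(-4\right) = 64 \cdot 1 \cdot 3 \left(-4\right) = 64 \cdot 3 \left(-4\right) = 192 \left(-4\right) = -768$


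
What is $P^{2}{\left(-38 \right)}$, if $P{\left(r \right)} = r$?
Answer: $1444$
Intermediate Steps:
$P^{2}{\left(-38 \right)} = \left(-38\right)^{2} = 1444$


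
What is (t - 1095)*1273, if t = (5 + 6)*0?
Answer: -1393935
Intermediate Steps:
t = 0 (t = 11*0 = 0)
(t - 1095)*1273 = (0 - 1095)*1273 = -1095*1273 = -1393935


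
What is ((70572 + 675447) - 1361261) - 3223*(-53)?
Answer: -444423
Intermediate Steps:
((70572 + 675447) - 1361261) - 3223*(-53) = (746019 - 1361261) - 1*(-170819) = -615242 + 170819 = -444423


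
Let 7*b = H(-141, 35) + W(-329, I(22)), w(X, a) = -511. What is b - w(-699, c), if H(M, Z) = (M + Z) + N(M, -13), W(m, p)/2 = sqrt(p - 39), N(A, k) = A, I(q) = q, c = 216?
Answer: 3330/7 + 2*I*sqrt(17)/7 ≈ 475.71 + 1.178*I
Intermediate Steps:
W(m, p) = 2*sqrt(-39 + p) (W(m, p) = 2*sqrt(p - 39) = 2*sqrt(-39 + p))
H(M, Z) = Z + 2*M (H(M, Z) = (M + Z) + M = Z + 2*M)
b = -247/7 + 2*I*sqrt(17)/7 (b = ((35 + 2*(-141)) + 2*sqrt(-39 + 22))/7 = ((35 - 282) + 2*sqrt(-17))/7 = (-247 + 2*(I*sqrt(17)))/7 = (-247 + 2*I*sqrt(17))/7 = -247/7 + 2*I*sqrt(17)/7 ≈ -35.286 + 1.178*I)
b - w(-699, c) = (-247/7 + 2*I*sqrt(17)/7) - 1*(-511) = (-247/7 + 2*I*sqrt(17)/7) + 511 = 3330/7 + 2*I*sqrt(17)/7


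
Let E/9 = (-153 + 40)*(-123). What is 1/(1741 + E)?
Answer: 1/126832 ≈ 7.8844e-6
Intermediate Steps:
E = 125091 (E = 9*((-153 + 40)*(-123)) = 9*(-113*(-123)) = 9*13899 = 125091)
1/(1741 + E) = 1/(1741 + 125091) = 1/126832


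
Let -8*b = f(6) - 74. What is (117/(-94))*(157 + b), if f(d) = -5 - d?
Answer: -156897/752 ≈ -208.64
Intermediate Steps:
b = 85/8 (b = -((-5 - 1*6) - 74)/8 = -((-5 - 6) - 74)/8 = -(-11 - 74)/8 = -1/8*(-85) = 85/8 ≈ 10.625)
(117/(-94))*(157 + b) = (117/(-94))*(157 + 85/8) = (117*(-1/94))*(1341/8) = -117/94*1341/8 = -156897/752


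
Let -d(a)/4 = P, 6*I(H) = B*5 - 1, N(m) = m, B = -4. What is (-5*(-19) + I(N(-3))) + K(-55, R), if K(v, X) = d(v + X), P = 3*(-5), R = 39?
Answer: 303/2 ≈ 151.50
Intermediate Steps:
I(H) = -7/2 (I(H) = (-4*5 - 1)/6 = (-20 - 1)/6 = (⅙)*(-21) = -7/2)
P = -15
d(a) = 60 (d(a) = -4*(-15) = 60)
K(v, X) = 60
(-5*(-19) + I(N(-3))) + K(-55, R) = (-5*(-19) - 7/2) + 60 = (95 - 7/2) + 60 = 183/2 + 60 = 303/2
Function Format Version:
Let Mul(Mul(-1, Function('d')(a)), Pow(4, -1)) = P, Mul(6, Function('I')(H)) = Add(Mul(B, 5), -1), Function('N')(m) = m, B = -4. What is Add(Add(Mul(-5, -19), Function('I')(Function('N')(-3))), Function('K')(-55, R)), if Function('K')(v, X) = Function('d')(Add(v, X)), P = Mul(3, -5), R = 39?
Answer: Rational(303, 2) ≈ 151.50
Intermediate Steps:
Function('I')(H) = Rational(-7, 2) (Function('I')(H) = Mul(Rational(1, 6), Add(Mul(-4, 5), -1)) = Mul(Rational(1, 6), Add(-20, -1)) = Mul(Rational(1, 6), -21) = Rational(-7, 2))
P = -15
Function('d')(a) = 60 (Function('d')(a) = Mul(-4, -15) = 60)
Function('K')(v, X) = 60
Add(Add(Mul(-5, -19), Function('I')(Function('N')(-3))), Function('K')(-55, R)) = Add(Add(Mul(-5, -19), Rational(-7, 2)), 60) = Add(Add(95, Rational(-7, 2)), 60) = Add(Rational(183, 2), 60) = Rational(303, 2)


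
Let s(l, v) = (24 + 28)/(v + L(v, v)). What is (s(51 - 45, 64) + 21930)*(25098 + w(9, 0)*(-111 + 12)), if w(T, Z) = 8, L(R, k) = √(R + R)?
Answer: 16524579936/31 - 157989*√2/62 ≈ 5.3305e+8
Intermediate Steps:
L(R, k) = √2*√R (L(R, k) = √(2*R) = √2*√R)
s(l, v) = 52/(v + √2*√v) (s(l, v) = (24 + 28)/(v + √2*√v) = 52/(v + √2*√v))
(s(51 - 45, 64) + 21930)*(25098 + w(9, 0)*(-111 + 12)) = (52/(64 + √2*√64) + 21930)*(25098 + 8*(-111 + 12)) = (52/(64 + √2*8) + 21930)*(25098 + 8*(-99)) = (52/(64 + 8*√2) + 21930)*(25098 - 792) = (21930 + 52/(64 + 8*√2))*24306 = 533030580 + 1263912/(64 + 8*√2)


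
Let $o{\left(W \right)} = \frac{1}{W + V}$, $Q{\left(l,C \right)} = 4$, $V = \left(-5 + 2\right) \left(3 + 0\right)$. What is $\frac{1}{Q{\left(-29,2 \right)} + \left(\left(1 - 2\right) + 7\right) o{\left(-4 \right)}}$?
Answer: $\frac{13}{46} \approx 0.28261$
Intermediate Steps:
$V = -9$ ($V = \left(-3\right) 3 = -9$)
$o{\left(W \right)} = \frac{1}{-9 + W}$ ($o{\left(W \right)} = \frac{1}{W - 9} = \frac{1}{-9 + W}$)
$\frac{1}{Q{\left(-29,2 \right)} + \left(\left(1 - 2\right) + 7\right) o{\left(-4 \right)}} = \frac{1}{4 + \frac{\left(1 - 2\right) + 7}{-9 - 4}} = \frac{1}{4 + \frac{-1 + 7}{-13}} = \frac{1}{4 + 6 \left(- \frac{1}{13}\right)} = \frac{1}{4 - \frac{6}{13}} = \frac{1}{\frac{46}{13}} = \frac{13}{46}$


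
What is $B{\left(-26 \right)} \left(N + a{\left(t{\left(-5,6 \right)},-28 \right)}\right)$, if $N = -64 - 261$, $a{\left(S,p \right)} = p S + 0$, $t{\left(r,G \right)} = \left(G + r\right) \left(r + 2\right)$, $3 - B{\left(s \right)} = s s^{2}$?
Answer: $-4236539$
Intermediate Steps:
$B{\left(s \right)} = 3 - s^{3}$ ($B{\left(s \right)} = 3 - s s^{2} = 3 - s^{3}$)
$t{\left(r,G \right)} = \left(2 + r\right) \left(G + r\right)$ ($t{\left(r,G \right)} = \left(G + r\right) \left(2 + r\right) = \left(2 + r\right) \left(G + r\right)$)
$a{\left(S,p \right)} = S p$ ($a{\left(S,p \right)} = S p + 0 = S p$)
$N = -325$
$B{\left(-26 \right)} \left(N + a{\left(t{\left(-5,6 \right)},-28 \right)}\right) = \left(3 - \left(-26\right)^{3}\right) \left(-325 + \left(\left(-5\right)^{2} + 2 \cdot 6 + 2 \left(-5\right) + 6 \left(-5\right)\right) \left(-28\right)\right) = \left(3 - -17576\right) \left(-325 + \left(25 + 12 - 10 - 30\right) \left(-28\right)\right) = \left(3 + 17576\right) \left(-325 - -84\right) = 17579 \left(-325 + 84\right) = 17579 \left(-241\right) = -4236539$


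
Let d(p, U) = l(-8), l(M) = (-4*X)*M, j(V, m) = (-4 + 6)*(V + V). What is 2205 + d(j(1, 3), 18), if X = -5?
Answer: 2045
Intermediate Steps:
j(V, m) = 4*V (j(V, m) = 2*(2*V) = 4*V)
l(M) = 20*M (l(M) = (-4*(-5))*M = 20*M)
d(p, U) = -160 (d(p, U) = 20*(-8) = -160)
2205 + d(j(1, 3), 18) = 2205 - 160 = 2045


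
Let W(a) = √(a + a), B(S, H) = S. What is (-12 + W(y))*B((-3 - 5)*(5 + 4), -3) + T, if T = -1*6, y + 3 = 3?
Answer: 858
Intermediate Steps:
y = 0 (y = -3 + 3 = 0)
W(a) = √2*√a (W(a) = √(2*a) = √2*√a)
T = -6
(-12 + W(y))*B((-3 - 5)*(5 + 4), -3) + T = (-12 + √2*√0)*((-3 - 5)*(5 + 4)) - 6 = (-12 + √2*0)*(-8*9) - 6 = (-12 + 0)*(-72) - 6 = -12*(-72) - 6 = 864 - 6 = 858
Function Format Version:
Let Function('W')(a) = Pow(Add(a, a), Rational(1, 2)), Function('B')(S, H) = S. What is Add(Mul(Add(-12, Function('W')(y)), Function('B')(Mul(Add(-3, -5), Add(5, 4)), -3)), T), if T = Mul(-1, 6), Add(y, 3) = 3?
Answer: 858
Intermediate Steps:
y = 0 (y = Add(-3, 3) = 0)
Function('W')(a) = Mul(Pow(2, Rational(1, 2)), Pow(a, Rational(1, 2))) (Function('W')(a) = Pow(Mul(2, a), Rational(1, 2)) = Mul(Pow(2, Rational(1, 2)), Pow(a, Rational(1, 2))))
T = -6
Add(Mul(Add(-12, Function('W')(y)), Function('B')(Mul(Add(-3, -5), Add(5, 4)), -3)), T) = Add(Mul(Add(-12, Mul(Pow(2, Rational(1, 2)), Pow(0, Rational(1, 2)))), Mul(Add(-3, -5), Add(5, 4))), -6) = Add(Mul(Add(-12, Mul(Pow(2, Rational(1, 2)), 0)), Mul(-8, 9)), -6) = Add(Mul(Add(-12, 0), -72), -6) = Add(Mul(-12, -72), -6) = Add(864, -6) = 858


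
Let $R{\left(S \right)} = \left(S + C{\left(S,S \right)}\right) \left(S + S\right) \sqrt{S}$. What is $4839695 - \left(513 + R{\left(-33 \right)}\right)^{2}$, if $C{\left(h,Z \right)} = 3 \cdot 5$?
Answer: $51150878 - 1218888 i \sqrt{33} \approx 5.1151 \cdot 10^{7} - 7.002 \cdot 10^{6} i$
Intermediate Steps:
$C{\left(h,Z \right)} = 15$
$R{\left(S \right)} = 2 S^{\frac{3}{2}} \left(15 + S\right)$ ($R{\left(S \right)} = \left(S + 15\right) \left(S + S\right) \sqrt{S} = \left(15 + S\right) 2 S \sqrt{S} = 2 S \left(15 + S\right) \sqrt{S} = 2 S^{\frac{3}{2}} \left(15 + S\right)$)
$4839695 - \left(513 + R{\left(-33 \right)}\right)^{2} = 4839695 - \left(513 + 2 \left(-33\right)^{\frac{3}{2}} \left(15 - 33\right)\right)^{2} = 4839695 - \left(513 + 2 \left(- 33 i \sqrt{33}\right) \left(-18\right)\right)^{2} = 4839695 - \left(513 + 1188 i \sqrt{33}\right)^{2}$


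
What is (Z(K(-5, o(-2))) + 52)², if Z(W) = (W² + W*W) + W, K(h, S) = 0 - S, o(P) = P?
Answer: 3844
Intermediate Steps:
K(h, S) = -S
Z(W) = W + 2*W² (Z(W) = (W² + W²) + W = 2*W² + W = W + 2*W²)
(Z(K(-5, o(-2))) + 52)² = ((-1*(-2))*(1 + 2*(-1*(-2))) + 52)² = (2*(1 + 2*2) + 52)² = (2*(1 + 4) + 52)² = (2*5 + 52)² = (10 + 52)² = 62² = 3844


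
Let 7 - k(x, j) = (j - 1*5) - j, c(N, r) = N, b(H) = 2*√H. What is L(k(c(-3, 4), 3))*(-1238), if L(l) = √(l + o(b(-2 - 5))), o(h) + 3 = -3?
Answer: -1238*√6 ≈ -3032.5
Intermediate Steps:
o(h) = -6 (o(h) = -3 - 3 = -6)
k(x, j) = 12 (k(x, j) = 7 - ((j - 1*5) - j) = 7 - ((j - 5) - j) = 7 - ((-5 + j) - j) = 7 - 1*(-5) = 7 + 5 = 12)
L(l) = √(-6 + l) (L(l) = √(l - 6) = √(-6 + l))
L(k(c(-3, 4), 3))*(-1238) = √(-6 + 12)*(-1238) = √6*(-1238) = -1238*√6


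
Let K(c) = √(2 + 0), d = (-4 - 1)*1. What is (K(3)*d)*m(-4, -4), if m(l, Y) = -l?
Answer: -20*√2 ≈ -28.284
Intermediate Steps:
d = -5 (d = -5*1 = -5)
K(c) = √2
(K(3)*d)*m(-4, -4) = (√2*(-5))*(-1*(-4)) = -5*√2*4 = -20*√2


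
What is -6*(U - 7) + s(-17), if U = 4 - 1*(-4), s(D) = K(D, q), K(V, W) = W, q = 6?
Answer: 0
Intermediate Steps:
s(D) = 6
U = 8 (U = 4 + 4 = 8)
-6*(U - 7) + s(-17) = -6*(8 - 7) + 6 = -6*1 + 6 = -6 + 6 = 0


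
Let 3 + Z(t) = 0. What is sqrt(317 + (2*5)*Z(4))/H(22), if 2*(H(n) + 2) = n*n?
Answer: sqrt(287)/240 ≈ 0.070588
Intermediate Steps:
Z(t) = -3 (Z(t) = -3 + 0 = -3)
H(n) = -2 + n**2/2 (H(n) = -2 + (n*n)/2 = -2 + n**2/2)
sqrt(317 + (2*5)*Z(4))/H(22) = sqrt(317 + (2*5)*(-3))/(-2 + (1/2)*22**2) = sqrt(317 + 10*(-3))/(-2 + (1/2)*484) = sqrt(317 - 30)/(-2 + 242) = sqrt(287)/240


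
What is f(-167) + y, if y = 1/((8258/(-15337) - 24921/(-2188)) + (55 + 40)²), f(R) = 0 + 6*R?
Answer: -303825687781190/303219282773 ≈ -1002.0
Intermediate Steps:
f(R) = 6*R
y = 33557356/303219282773 (y = 1/((8258*(-1/15337) - 24921*(-1/2188)) + 95²) = 1/((-8258/15337 + 24921/2188) + 9025) = 1/(364144873/33557356 + 9025) = 1/(303219282773/33557356) = 33557356/303219282773 ≈ 0.00011067)
f(-167) + y = 6*(-167) + 33557356/303219282773 = -1002 + 33557356/303219282773 = -303825687781190/303219282773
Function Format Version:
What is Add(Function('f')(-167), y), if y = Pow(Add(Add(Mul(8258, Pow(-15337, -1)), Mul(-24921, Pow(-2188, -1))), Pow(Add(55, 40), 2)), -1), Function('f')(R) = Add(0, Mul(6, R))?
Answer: Rational(-303825687781190, 303219282773) ≈ -1002.0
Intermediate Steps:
Function('f')(R) = Mul(6, R)
y = Rational(33557356, 303219282773) (y = Pow(Add(Add(Mul(8258, Rational(-1, 15337)), Mul(-24921, Rational(-1, 2188))), Pow(95, 2)), -1) = Pow(Add(Add(Rational(-8258, 15337), Rational(24921, 2188)), 9025), -1) = Pow(Add(Rational(364144873, 33557356), 9025), -1) = Pow(Rational(303219282773, 33557356), -1) = Rational(33557356, 303219282773) ≈ 0.00011067)
Add(Function('f')(-167), y) = Add(Mul(6, -167), Rational(33557356, 303219282773)) = Add(-1002, Rational(33557356, 303219282773)) = Rational(-303825687781190, 303219282773)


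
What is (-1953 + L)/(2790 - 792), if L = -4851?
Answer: -126/37 ≈ -3.4054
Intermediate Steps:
(-1953 + L)/(2790 - 792) = (-1953 - 4851)/(2790 - 792) = -6804/1998 = -6804*1/1998 = -126/37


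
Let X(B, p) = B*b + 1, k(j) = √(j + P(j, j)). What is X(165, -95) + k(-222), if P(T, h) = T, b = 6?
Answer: 991 + 2*I*√111 ≈ 991.0 + 21.071*I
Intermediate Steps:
k(j) = √2*√j (k(j) = √(j + j) = √(2*j) = √2*√j)
X(B, p) = 1 + 6*B (X(B, p) = B*6 + 1 = 6*B + 1 = 1 + 6*B)
X(165, -95) + k(-222) = (1 + 6*165) + √2*√(-222) = (1 + 990) + √2*(I*√222) = 991 + 2*I*√111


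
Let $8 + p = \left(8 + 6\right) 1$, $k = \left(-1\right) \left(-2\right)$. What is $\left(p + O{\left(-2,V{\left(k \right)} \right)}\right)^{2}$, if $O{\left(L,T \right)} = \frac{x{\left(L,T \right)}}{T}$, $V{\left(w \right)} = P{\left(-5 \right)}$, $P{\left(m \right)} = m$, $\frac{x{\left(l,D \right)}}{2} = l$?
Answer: $\frac{1156}{25} \approx 46.24$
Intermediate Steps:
$x{\left(l,D \right)} = 2 l$
$k = 2$
$V{\left(w \right)} = -5$
$O{\left(L,T \right)} = \frac{2 L}{T}$
$p = 6$ ($p = -8 + \left(8 + 6\right) 1 = -8 + 14 \cdot 1 = -8 + 14 = 6$)
$\left(p + O{\left(-2,V{\left(k \right)} \right)}\right)^{2} = \left(6 + 2 \left(-2\right) \frac{1}{-5}\right)^{2} = \left(6 + 2 \left(-2\right) \left(- \frac{1}{5}\right)\right)^{2} = \left(6 + \frac{4}{5}\right)^{2} = \left(\frac{34}{5}\right)^{2} = \frac{1156}{25}$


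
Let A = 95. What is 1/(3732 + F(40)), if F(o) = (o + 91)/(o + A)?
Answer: 135/503951 ≈ 0.00026788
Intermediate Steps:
F(o) = (91 + o)/(95 + o) (F(o) = (o + 91)/(o + 95) = (91 + o)/(95 + o))
1/(3732 + F(40)) = 1/(3732 + (91 + 40)/(95 + 40)) = 1/(3732 + 131/135) = 1/(503951/135) = 135/503951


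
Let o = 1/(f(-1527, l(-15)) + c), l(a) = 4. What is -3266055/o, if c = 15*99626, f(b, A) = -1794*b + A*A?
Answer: -13827967365420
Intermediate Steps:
f(b, A) = A² - 1794*b (f(b, A) = -1794*b + A² = A² - 1794*b)
c = 1494390
o = 1/4233844 (o = 1/((4² - 1794*(-1527)) + 1494390) = 1/((16 + 2739438) + 1494390) = 1/(2739454 + 1494390) = 1/4233844 ≈ 2.3619e-7)
-3266055/o = -3266055/1/4233844 = -3266055*4233844 = -13827967365420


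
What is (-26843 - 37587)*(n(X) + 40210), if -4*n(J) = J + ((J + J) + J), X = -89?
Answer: -2596464570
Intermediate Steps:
n(J) = -J (n(J) = -(J + ((J + J) + J))/4 = -(J + (2*J + J))/4 = -(J + 3*J)/4 = -J)
(-26843 - 37587)*(n(X) + 40210) = (-26843 - 37587)*(-1*(-89) + 40210) = -64430*(89 + 40210) = -64430*40299 = -2596464570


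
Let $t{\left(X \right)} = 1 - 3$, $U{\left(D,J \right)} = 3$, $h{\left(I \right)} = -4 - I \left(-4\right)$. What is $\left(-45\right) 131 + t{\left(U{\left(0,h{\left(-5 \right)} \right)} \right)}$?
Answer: $-5897$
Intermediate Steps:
$h{\left(I \right)} = -4 + 4 I$ ($h{\left(I \right)} = -4 - - 4 I = -4 + 4 I$)
$t{\left(X \right)} = -2$
$\left(-45\right) 131 + t{\left(U{\left(0,h{\left(-5 \right)} \right)} \right)} = \left(-45\right) 131 - 2 = -5895 - 2 = -5897$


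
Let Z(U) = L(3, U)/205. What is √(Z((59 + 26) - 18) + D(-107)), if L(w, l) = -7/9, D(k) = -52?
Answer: I*√19669135/615 ≈ 7.2114*I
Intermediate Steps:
L(w, l) = -7/9 (L(w, l) = -7*⅑ = -7/9)
Z(U) = -7/1845 (Z(U) = -7/9/205 = -7/9*1/205 = -7/1845)
√(Z((59 + 26) - 18) + D(-107)) = √(-7/1845 - 52) = √(-95947/1845) = I*√19669135/615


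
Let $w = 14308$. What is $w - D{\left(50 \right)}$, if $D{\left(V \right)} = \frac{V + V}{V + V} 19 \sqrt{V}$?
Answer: $14308 - 95 \sqrt{2} \approx 14174.0$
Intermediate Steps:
$D{\left(V \right)} = 19 \sqrt{V}$ ($D{\left(V \right)} = \frac{2 V}{2 V} 19 \sqrt{V} = 2 V \frac{1}{2 V} 19 \sqrt{V} = 1 \cdot 19 \sqrt{V} = 19 \sqrt{V}$)
$w - D{\left(50 \right)} = 14308 - 19 \sqrt{50} = 14308 - 19 \cdot 5 \sqrt{2} = 14308 - 95 \sqrt{2}$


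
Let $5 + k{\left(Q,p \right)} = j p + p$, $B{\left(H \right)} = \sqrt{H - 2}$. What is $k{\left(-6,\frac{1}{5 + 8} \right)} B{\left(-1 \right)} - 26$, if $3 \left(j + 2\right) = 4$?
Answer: $-26 - \frac{194 i \sqrt{3}}{39} \approx -26.0 - 8.6158 i$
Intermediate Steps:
$j = - \frac{2}{3}$ ($j = -2 + \frac{1}{3} \cdot 4 = -2 + \frac{4}{3} = - \frac{2}{3} \approx -0.66667$)
$B{\left(H \right)} = \sqrt{-2 + H}$
$k{\left(Q,p \right)} = -5 + \frac{p}{3}$ ($k{\left(Q,p \right)} = -5 + \left(- \frac{2 p}{3} + p\right) = -5 + \frac{p}{3}$)
$k{\left(-6,\frac{1}{5 + 8} \right)} B{\left(-1 \right)} - 26 = \left(-5 + \frac{1}{3 \left(5 + 8\right)}\right) \sqrt{-2 - 1} - 26 = \left(-5 + \frac{1}{3 \cdot 13}\right) \sqrt{-3} - 26 = \left(-5 + \frac{1}{3} \cdot \frac{1}{13}\right) i \sqrt{3} - 26 = \left(-5 + \frac{1}{39}\right) i \sqrt{3} - 26 = - \frac{194 i \sqrt{3}}{39} - 26 = -26 - \frac{194 i \sqrt{3}}{39}$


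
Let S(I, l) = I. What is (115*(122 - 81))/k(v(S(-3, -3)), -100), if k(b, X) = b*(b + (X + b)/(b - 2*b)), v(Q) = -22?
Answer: 4715/606 ≈ 7.7805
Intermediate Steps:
k(b, X) = b*(b - (X + b)/b) (k(b, X) = b*(b + (X + b)/((-b))) = b*(b + (X + b)*(-1/b)) = b*(b - (X + b)/b))
(115*(122 - 81))/k(v(S(-3, -3)), -100) = (115*(122 - 81))/((-22)² - 1*(-100) - 1*(-22)) = (115*41)/(484 + 100 + 22) = 4715/606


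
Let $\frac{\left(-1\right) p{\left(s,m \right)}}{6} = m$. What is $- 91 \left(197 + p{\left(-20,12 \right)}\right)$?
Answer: $-11375$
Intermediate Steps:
$p{\left(s,m \right)} = - 6 m$
$- 91 \left(197 + p{\left(-20,12 \right)}\right) = - 91 \left(197 - 72\right) = \left(-91\right) 125 = -11375$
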